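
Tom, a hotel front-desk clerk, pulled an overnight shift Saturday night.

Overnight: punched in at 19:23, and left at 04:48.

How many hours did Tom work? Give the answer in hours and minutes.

Overnight: 19:23 → midnight = 4 h 37 min; midnight → 04:48 = 4 h 48 min; span 9 h 25 min

9 h 25 min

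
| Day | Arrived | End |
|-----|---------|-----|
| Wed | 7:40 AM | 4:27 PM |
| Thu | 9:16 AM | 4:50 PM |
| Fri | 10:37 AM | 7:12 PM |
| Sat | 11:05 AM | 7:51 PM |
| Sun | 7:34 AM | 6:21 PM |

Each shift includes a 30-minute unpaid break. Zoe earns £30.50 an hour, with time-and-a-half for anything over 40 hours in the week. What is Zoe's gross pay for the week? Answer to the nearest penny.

£1310.74

Wed: 7:40 AM–4:27 PM = 8 h 47 min; less 30 min break → 8 h 17 min
Thu: 9:16 AM–4:50 PM = 7 h 34 min; less 30 min break → 7 h 4 min
Fri: 10:37 AM–7:12 PM = 8 h 35 min; less 30 min break → 8 h 5 min
Sat: 11:05 AM–7:51 PM = 8 h 46 min; less 30 min break → 8 h 16 min
Sun: 7:34 AM–6:21 PM = 10 h 47 min; less 30 min break → 10 h 17 min
Total worked: 41 h 59 min = 2519 min.
Regular 40 h 0 min = 2400 min at £30.50/h; overtime 1 h 59 min = 119 min at £45.75/h.
Pay = (2400 × £30.50 + 119 × £45.75) ÷ 60 = £1310.74.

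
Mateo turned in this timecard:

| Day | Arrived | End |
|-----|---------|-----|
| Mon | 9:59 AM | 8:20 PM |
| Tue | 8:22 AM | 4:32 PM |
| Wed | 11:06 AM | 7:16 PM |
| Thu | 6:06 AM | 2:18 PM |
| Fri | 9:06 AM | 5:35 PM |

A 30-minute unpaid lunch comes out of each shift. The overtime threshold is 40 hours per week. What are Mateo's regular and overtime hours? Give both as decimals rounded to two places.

Mon: 9:59 AM–8:20 PM = 10 h 21 min; less 30 min break → 9 h 51 min
Tue: 8:22 AM–4:32 PM = 8 h 10 min; less 30 min break → 7 h 40 min
Wed: 11:06 AM–7:16 PM = 8 h 10 min; less 30 min break → 7 h 40 min
Thu: 6:06 AM–2:18 PM = 8 h 12 min; less 30 min break → 7 h 42 min
Fri: 9:06 AM–5:35 PM = 8 h 29 min; less 30 min break → 7 h 59 min
Total worked: 40 h 52 min = 40.87 h.
Threshold 40 h → overtime 0 h 52 min, regular 40 h 0 min.

Regular 40.00 hours, overtime 0.87 hours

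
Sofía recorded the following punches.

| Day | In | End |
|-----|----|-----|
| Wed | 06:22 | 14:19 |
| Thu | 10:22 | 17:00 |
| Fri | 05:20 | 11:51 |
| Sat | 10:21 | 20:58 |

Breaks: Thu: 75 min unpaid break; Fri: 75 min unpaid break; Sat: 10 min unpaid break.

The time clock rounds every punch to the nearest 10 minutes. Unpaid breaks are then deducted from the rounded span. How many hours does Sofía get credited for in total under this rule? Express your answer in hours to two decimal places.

Wed: in 06:22→06:20, out 14:19→14:20; 8 h 0 min
Thu: in 10:22→10:20, out 17:00→17:00; 6 h 40 min − 75 min = 5 h 25 min
Fri: in 05:20→05:20, out 11:51→11:50; 6 h 30 min − 75 min = 5 h 15 min
Sat: in 10:21→10:20, out 20:58→21:00; 10 h 40 min − 10 min = 10 h 30 min
Total credited: 29 h 10 min.

29.17 hours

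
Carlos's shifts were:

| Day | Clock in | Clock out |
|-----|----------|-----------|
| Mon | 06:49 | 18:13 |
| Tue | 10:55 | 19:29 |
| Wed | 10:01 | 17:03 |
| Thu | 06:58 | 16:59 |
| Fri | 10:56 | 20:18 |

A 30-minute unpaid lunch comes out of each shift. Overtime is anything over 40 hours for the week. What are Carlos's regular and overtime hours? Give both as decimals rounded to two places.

Regular 40.00 hours, overtime 3.88 hours

Mon: 06:49–18:13 = 11 h 24 min; less 30 min break → 10 h 54 min
Tue: 10:55–19:29 = 8 h 34 min; less 30 min break → 8 h 4 min
Wed: 10:01–17:03 = 7 h 2 min; less 30 min break → 6 h 32 min
Thu: 06:58–16:59 = 10 h 1 min; less 30 min break → 9 h 31 min
Fri: 10:56–20:18 = 9 h 22 min; less 30 min break → 8 h 52 min
Total worked: 43 h 53 min = 43.88 h.
Threshold 40 h → overtime 3 h 53 min, regular 40 h 0 min.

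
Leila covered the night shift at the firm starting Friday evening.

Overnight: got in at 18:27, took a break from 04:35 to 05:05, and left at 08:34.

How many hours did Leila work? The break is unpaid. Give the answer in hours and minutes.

13 h 37 min

Overnight: 18:27 → midnight = 5 h 33 min; midnight → 08:34 = 8 h 34 min; span 14 h 7 min; less 30 min break → 13 h 37 min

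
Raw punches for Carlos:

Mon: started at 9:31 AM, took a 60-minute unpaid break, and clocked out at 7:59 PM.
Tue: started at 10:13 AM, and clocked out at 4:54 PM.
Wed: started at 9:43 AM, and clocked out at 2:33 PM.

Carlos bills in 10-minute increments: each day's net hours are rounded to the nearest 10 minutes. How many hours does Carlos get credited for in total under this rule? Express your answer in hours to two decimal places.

Mon: 9:31 AM–7:59 PM = 10 h 28 min − 60 min = 9 h 28 min → rounds to 9 h 30 min
Tue: 10:13 AM–4:54 PM = 6 h 41 min → rounds to 6 h 40 min
Wed: 9:43 AM–2:33 PM = 4 h 50 min → rounds to 4 h 50 min
Total credited: 21 h 0 min.

21.00 hours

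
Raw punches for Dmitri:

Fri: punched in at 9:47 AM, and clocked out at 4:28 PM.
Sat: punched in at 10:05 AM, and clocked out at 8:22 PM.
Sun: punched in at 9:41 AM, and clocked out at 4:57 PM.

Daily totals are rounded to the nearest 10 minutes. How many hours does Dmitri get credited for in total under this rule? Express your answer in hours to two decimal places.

Fri: 9:47 AM–4:28 PM = 6 h 41 min → rounds to 6 h 40 min
Sat: 10:05 AM–8:22 PM = 10 h 17 min → rounds to 10 h 20 min
Sun: 9:41 AM–4:57 PM = 7 h 16 min → rounds to 7 h 20 min
Total credited: 24 h 20 min.

24.33 hours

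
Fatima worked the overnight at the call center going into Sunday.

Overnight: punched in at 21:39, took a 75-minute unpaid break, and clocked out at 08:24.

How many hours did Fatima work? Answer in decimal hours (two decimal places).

9.50 hours

Overnight: 21:39 → midnight = 2 h 21 min; midnight → 08:24 = 8 h 24 min; span 10 h 45 min; less 75 min break → 9 h 30 min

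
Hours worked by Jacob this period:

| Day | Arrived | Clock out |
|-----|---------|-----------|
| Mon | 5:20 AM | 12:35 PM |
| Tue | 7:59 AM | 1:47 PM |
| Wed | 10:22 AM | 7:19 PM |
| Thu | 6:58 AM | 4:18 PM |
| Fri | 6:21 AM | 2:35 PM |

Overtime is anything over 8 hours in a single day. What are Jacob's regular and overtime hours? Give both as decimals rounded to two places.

Mon: 5:20 AM–12:35 PM = 7 h 15 min
Tue: 7:59 AM–1:47 PM = 5 h 48 min
Wed: 10:22 AM–7:19 PM = 8 h 57 min
Thu: 6:58 AM–4:18 PM = 9 h 20 min
Fri: 6:21 AM–2:35 PM = 8 h 14 min
Mon reg 7 h 15 min / OT 0 h 0 min; Tue reg 5 h 48 min / OT 0 h 0 min; Wed reg 8 h 0 min / OT 0 h 57 min; Thu reg 8 h 0 min / OT 1 h 20 min; Fri reg 8 h 0 min / OT 0 h 14 min.
Totals: regular 37 h 3 min, overtime 2 h 31 min.

Regular 37.05 hours, overtime 2.52 hours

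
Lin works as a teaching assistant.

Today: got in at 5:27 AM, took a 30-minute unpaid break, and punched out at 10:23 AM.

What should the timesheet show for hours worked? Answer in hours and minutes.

4 h 26 min

Today: 5:27 AM–10:23 AM = 4 h 56 min; less 30 min break → 4 h 26 min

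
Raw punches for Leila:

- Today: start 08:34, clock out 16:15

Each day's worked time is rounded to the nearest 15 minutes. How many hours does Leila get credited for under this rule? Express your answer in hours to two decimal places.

Today: 08:34–16:15 = 7 h 41 min → rounds to 7 h 45 min

7.75 hours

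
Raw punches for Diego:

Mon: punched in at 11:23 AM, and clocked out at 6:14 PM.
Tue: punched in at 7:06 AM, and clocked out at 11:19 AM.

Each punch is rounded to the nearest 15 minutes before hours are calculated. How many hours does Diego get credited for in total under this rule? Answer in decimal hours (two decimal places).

11.00 hours

Mon: in 11:23 AM→11:30 AM, out 6:14 PM→6:15 PM; 6 h 45 min
Tue: in 7:06 AM→7:00 AM, out 11:19 AM→11:15 AM; 4 h 15 min
Total credited: 11 h 0 min.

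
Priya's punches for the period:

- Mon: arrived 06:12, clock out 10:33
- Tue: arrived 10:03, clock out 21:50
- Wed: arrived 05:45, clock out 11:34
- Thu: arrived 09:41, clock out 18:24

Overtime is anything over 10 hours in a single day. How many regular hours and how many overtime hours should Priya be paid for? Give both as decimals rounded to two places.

Regular 28.88 hours, overtime 1.78 hours

Mon: 06:12–10:33 = 4 h 21 min
Tue: 10:03–21:50 = 11 h 47 min
Wed: 05:45–11:34 = 5 h 49 min
Thu: 09:41–18:24 = 8 h 43 min
Mon reg 4 h 21 min / OT 0 h 0 min; Tue reg 10 h 0 min / OT 1 h 47 min; Wed reg 5 h 49 min / OT 0 h 0 min; Thu reg 8 h 43 min / OT 0 h 0 min.
Totals: regular 28 h 53 min, overtime 1 h 47 min.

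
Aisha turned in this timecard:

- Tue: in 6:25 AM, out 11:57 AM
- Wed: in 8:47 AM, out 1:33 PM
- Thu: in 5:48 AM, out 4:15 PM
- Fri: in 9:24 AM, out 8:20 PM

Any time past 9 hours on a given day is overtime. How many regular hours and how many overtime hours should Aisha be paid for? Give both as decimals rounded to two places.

Regular 28.30 hours, overtime 3.38 hours

Tue: 6:25 AM–11:57 AM = 5 h 32 min
Wed: 8:47 AM–1:33 PM = 4 h 46 min
Thu: 5:48 AM–4:15 PM = 10 h 27 min
Fri: 9:24 AM–8:20 PM = 10 h 56 min
Tue reg 5 h 32 min / OT 0 h 0 min; Wed reg 4 h 46 min / OT 0 h 0 min; Thu reg 9 h 0 min / OT 1 h 27 min; Fri reg 9 h 0 min / OT 1 h 56 min.
Totals: regular 28 h 18 min, overtime 3 h 23 min.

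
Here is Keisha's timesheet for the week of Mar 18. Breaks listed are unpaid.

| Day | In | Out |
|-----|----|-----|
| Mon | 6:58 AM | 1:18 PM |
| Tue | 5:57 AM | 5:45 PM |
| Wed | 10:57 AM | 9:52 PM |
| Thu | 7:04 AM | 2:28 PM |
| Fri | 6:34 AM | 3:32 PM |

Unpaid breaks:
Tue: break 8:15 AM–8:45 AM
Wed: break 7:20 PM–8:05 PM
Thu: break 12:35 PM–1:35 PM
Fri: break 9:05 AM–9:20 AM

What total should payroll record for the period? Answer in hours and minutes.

42 h 55 min

Mon: 6:58 AM–1:18 PM = 6 h 20 min
Tue: 5:57 AM–5:45 PM = 11 h 48 min; less 30 min break → 11 h 18 min
Wed: 10:57 AM–9:52 PM = 10 h 55 min; less 45 min break → 10 h 10 min
Thu: 7:04 AM–2:28 PM = 7 h 24 min; less 60 min break → 6 h 24 min
Fri: 6:34 AM–3:32 PM = 8 h 58 min; less 15 min break → 8 h 43 min
Total: 6 h 20 min + 11 h 18 min + 10 h 10 min + 6 h 24 min + 8 h 43 min = 42 h 55 min.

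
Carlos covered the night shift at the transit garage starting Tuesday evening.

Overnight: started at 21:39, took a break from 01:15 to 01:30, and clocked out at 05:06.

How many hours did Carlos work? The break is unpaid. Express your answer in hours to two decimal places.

7.20 hours

Overnight: 21:39 → midnight = 2 h 21 min; midnight → 05:06 = 5 h 6 min; span 7 h 27 min; less 15 min break → 7 h 12 min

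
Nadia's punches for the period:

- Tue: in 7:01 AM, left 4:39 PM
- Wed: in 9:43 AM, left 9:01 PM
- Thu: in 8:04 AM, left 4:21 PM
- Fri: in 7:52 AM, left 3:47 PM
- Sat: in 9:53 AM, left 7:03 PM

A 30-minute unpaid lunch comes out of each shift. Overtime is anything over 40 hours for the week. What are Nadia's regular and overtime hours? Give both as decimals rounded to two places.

Regular 40.00 hours, overtime 3.80 hours

Tue: 7:01 AM–4:39 PM = 9 h 38 min; less 30 min break → 9 h 8 min
Wed: 9:43 AM–9:01 PM = 11 h 18 min; less 30 min break → 10 h 48 min
Thu: 8:04 AM–4:21 PM = 8 h 17 min; less 30 min break → 7 h 47 min
Fri: 7:52 AM–3:47 PM = 7 h 55 min; less 30 min break → 7 h 25 min
Sat: 9:53 AM–7:03 PM = 9 h 10 min; less 30 min break → 8 h 40 min
Total worked: 43 h 48 min = 43.80 h.
Threshold 40 h → overtime 3 h 48 min, regular 40 h 0 min.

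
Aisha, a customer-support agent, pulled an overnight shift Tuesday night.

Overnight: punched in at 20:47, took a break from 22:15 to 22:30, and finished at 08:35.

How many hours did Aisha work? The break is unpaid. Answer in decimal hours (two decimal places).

Overnight: 20:47 → midnight = 3 h 13 min; midnight → 08:35 = 8 h 35 min; span 11 h 48 min; less 15 min break → 11 h 33 min

11.55 hours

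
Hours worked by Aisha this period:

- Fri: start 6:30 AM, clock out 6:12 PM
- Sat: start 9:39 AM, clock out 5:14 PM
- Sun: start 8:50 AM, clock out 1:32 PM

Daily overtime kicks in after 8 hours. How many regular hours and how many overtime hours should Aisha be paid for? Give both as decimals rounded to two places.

Regular 20.28 hours, overtime 3.70 hours

Fri: 6:30 AM–6:12 PM = 11 h 42 min
Sat: 9:39 AM–5:14 PM = 7 h 35 min
Sun: 8:50 AM–1:32 PM = 4 h 42 min
Fri reg 8 h 0 min / OT 3 h 42 min; Sat reg 7 h 35 min / OT 0 h 0 min; Sun reg 4 h 42 min / OT 0 h 0 min.
Totals: regular 20 h 17 min, overtime 3 h 42 min.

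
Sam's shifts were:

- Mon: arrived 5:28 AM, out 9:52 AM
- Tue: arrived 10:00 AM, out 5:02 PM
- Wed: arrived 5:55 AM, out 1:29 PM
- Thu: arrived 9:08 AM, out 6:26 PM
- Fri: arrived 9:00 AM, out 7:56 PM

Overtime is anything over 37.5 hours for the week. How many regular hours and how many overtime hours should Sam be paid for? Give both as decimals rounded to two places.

Mon: 5:28 AM–9:52 AM = 4 h 24 min
Tue: 10:00 AM–5:02 PM = 7 h 2 min
Wed: 5:55 AM–1:29 PM = 7 h 34 min
Thu: 9:08 AM–6:26 PM = 9 h 18 min
Fri: 9:00 AM–7:56 PM = 10 h 56 min
Total worked: 39 h 14 min = 39.23 h.
Threshold 37.5 h → overtime 1 h 44 min, regular 37 h 30 min.

Regular 37.50 hours, overtime 1.73 hours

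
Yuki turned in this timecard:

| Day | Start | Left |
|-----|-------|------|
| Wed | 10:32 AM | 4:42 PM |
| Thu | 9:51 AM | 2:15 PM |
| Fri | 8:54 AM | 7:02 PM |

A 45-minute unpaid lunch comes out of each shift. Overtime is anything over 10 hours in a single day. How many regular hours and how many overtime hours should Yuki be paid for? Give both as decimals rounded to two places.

Wed: 10:32 AM–4:42 PM = 6 h 10 min; less 45 min break → 5 h 25 min
Thu: 9:51 AM–2:15 PM = 4 h 24 min; less 45 min break → 3 h 39 min
Fri: 8:54 AM–7:02 PM = 10 h 8 min; less 45 min break → 9 h 23 min
Wed reg 5 h 25 min / OT 0 h 0 min; Thu reg 3 h 39 min / OT 0 h 0 min; Fri reg 9 h 23 min / OT 0 h 0 min.
Totals: regular 18 h 27 min, overtime 0 h 0 min.

Regular 18.45 hours, overtime 0.00 hours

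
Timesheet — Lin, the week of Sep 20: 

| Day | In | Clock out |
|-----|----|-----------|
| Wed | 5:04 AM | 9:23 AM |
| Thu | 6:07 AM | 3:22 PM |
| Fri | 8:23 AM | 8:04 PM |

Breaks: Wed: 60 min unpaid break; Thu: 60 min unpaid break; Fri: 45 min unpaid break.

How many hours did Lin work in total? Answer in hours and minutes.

Wed: 5:04 AM–9:23 AM = 4 h 19 min; less 60 min break → 3 h 19 min
Thu: 6:07 AM–3:22 PM = 9 h 15 min; less 60 min break → 8 h 15 min
Fri: 8:23 AM–8:04 PM = 11 h 41 min; less 45 min break → 10 h 56 min
Total: 3 h 19 min + 8 h 15 min + 10 h 56 min = 22 h 30 min.

22 h 30 min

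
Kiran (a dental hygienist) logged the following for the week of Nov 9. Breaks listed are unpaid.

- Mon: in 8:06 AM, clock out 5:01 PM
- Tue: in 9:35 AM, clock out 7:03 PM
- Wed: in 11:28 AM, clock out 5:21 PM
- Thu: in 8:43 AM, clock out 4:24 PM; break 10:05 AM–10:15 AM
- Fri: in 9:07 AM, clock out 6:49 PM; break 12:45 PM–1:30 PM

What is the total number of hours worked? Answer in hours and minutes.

Mon: 8:06 AM–5:01 PM = 8 h 55 min
Tue: 9:35 AM–7:03 PM = 9 h 28 min
Wed: 11:28 AM–5:21 PM = 5 h 53 min
Thu: 8:43 AM–4:24 PM = 7 h 41 min; less 10 min break → 7 h 31 min
Fri: 9:07 AM–6:49 PM = 9 h 42 min; less 45 min break → 8 h 57 min
Total: 8 h 55 min + 9 h 28 min + 5 h 53 min + 7 h 31 min + 8 h 57 min = 40 h 44 min.

40 h 44 min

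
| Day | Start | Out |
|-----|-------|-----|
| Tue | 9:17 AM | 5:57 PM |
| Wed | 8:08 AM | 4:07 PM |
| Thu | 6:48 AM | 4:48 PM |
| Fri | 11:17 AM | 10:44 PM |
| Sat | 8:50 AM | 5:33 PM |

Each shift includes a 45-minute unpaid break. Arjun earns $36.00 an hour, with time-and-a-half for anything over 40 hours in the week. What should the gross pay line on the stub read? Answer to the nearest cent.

Tue: 9:17 AM–5:57 PM = 8 h 40 min; less 45 min break → 7 h 55 min
Wed: 8:08 AM–4:07 PM = 7 h 59 min; less 45 min break → 7 h 14 min
Thu: 6:48 AM–4:48 PM = 10 h 0 min; less 45 min break → 9 h 15 min
Fri: 11:17 AM–10:44 PM = 11 h 27 min; less 45 min break → 10 h 42 min
Sat: 8:50 AM–5:33 PM = 8 h 43 min; less 45 min break → 7 h 58 min
Total worked: 43 h 4 min = 2584 min.
Regular 40 h 0 min = 2400 min at $36.00/h; overtime 3 h 4 min = 184 min at $54.00/h.
Pay = (2400 × $36.00 + 184 × $54.00) ÷ 60 = $1605.60.

$1605.60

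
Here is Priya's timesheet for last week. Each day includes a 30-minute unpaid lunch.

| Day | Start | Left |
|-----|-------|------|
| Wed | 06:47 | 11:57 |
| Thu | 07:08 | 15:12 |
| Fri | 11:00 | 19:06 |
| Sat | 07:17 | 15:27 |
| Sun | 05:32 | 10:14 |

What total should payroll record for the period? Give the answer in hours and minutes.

Wed: 06:47–11:57 = 5 h 10 min; less 30 min break → 4 h 40 min
Thu: 07:08–15:12 = 8 h 4 min; less 30 min break → 7 h 34 min
Fri: 11:00–19:06 = 8 h 6 min; less 30 min break → 7 h 36 min
Sat: 07:17–15:27 = 8 h 10 min; less 30 min break → 7 h 40 min
Sun: 05:32–10:14 = 4 h 42 min; less 30 min break → 4 h 12 min
Total: 4 h 40 min + 7 h 34 min + 7 h 36 min + 7 h 40 min + 4 h 12 min = 31 h 42 min.

31 h 42 min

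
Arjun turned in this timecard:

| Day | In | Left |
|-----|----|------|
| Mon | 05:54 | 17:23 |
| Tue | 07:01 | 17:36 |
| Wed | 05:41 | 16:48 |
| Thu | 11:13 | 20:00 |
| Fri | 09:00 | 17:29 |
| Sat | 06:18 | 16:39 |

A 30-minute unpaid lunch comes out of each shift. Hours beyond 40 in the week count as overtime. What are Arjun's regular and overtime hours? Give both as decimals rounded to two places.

Mon: 05:54–17:23 = 11 h 29 min; less 30 min break → 10 h 59 min
Tue: 07:01–17:36 = 10 h 35 min; less 30 min break → 10 h 5 min
Wed: 05:41–16:48 = 11 h 7 min; less 30 min break → 10 h 37 min
Thu: 11:13–20:00 = 8 h 47 min; less 30 min break → 8 h 17 min
Fri: 09:00–17:29 = 8 h 29 min; less 30 min break → 7 h 59 min
Sat: 06:18–16:39 = 10 h 21 min; less 30 min break → 9 h 51 min
Total worked: 57 h 48 min = 57.80 h.
Threshold 40 h → overtime 17 h 48 min, regular 40 h 0 min.

Regular 40.00 hours, overtime 17.80 hours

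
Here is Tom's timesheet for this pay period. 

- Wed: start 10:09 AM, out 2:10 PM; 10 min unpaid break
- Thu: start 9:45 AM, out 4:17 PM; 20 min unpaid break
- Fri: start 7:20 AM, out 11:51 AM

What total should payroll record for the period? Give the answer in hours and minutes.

Wed: 10:09 AM–2:10 PM = 4 h 1 min; less 10 min break → 3 h 51 min
Thu: 9:45 AM–4:17 PM = 6 h 32 min; less 20 min break → 6 h 12 min
Fri: 7:20 AM–11:51 AM = 4 h 31 min
Total: 3 h 51 min + 6 h 12 min + 4 h 31 min = 14 h 34 min.

14 h 34 min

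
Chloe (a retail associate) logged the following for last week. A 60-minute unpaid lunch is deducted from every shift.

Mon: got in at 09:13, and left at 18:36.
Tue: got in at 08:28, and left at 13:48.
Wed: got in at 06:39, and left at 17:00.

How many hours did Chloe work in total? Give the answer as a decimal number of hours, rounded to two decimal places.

22.07 hours

Mon: 09:13–18:36 = 9 h 23 min; less 60 min break → 8 h 23 min
Tue: 08:28–13:48 = 5 h 20 min; less 60 min break → 4 h 20 min
Wed: 06:39–17:00 = 10 h 21 min; less 60 min break → 9 h 21 min
Total: 8 h 23 min + 4 h 20 min + 9 h 21 min = 22 h 4 min.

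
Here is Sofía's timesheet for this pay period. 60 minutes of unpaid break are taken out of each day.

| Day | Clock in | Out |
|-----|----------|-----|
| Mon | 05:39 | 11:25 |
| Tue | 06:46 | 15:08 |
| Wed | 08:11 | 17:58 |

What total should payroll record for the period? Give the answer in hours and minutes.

Mon: 05:39–11:25 = 5 h 46 min; less 60 min break → 4 h 46 min
Tue: 06:46–15:08 = 8 h 22 min; less 60 min break → 7 h 22 min
Wed: 08:11–17:58 = 9 h 47 min; less 60 min break → 8 h 47 min
Total: 4 h 46 min + 7 h 22 min + 8 h 47 min = 20 h 55 min.

20 h 55 min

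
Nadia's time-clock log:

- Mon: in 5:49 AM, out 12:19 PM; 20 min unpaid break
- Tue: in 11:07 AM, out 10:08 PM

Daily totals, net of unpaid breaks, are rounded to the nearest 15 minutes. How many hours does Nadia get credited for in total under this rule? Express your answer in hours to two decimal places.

Mon: 5:49 AM–12:19 PM = 6 h 30 min − 20 min = 6 h 10 min → rounds to 6 h 15 min
Tue: 11:07 AM–10:08 PM = 11 h 1 min → rounds to 11 h 0 min
Total credited: 17 h 15 min.

17.25 hours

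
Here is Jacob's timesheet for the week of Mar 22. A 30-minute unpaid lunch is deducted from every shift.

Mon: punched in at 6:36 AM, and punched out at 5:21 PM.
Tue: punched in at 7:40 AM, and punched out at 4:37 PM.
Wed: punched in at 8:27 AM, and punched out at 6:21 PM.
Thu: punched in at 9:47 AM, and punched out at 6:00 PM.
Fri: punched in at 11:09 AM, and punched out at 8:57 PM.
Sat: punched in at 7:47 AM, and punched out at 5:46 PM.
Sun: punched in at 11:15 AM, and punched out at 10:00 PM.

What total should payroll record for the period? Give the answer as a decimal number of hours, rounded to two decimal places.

64.85 hours

Mon: 6:36 AM–5:21 PM = 10 h 45 min; less 30 min break → 10 h 15 min
Tue: 7:40 AM–4:37 PM = 8 h 57 min; less 30 min break → 8 h 27 min
Wed: 8:27 AM–6:21 PM = 9 h 54 min; less 30 min break → 9 h 24 min
Thu: 9:47 AM–6:00 PM = 8 h 13 min; less 30 min break → 7 h 43 min
Fri: 11:09 AM–8:57 PM = 9 h 48 min; less 30 min break → 9 h 18 min
Sat: 7:47 AM–5:46 PM = 9 h 59 min; less 30 min break → 9 h 29 min
Sun: 11:15 AM–10:00 PM = 10 h 45 min; less 30 min break → 10 h 15 min
Total: 10 h 15 min + 8 h 27 min + 9 h 24 min + 7 h 43 min + 9 h 18 min + 9 h 29 min + 10 h 15 min = 64 h 51 min.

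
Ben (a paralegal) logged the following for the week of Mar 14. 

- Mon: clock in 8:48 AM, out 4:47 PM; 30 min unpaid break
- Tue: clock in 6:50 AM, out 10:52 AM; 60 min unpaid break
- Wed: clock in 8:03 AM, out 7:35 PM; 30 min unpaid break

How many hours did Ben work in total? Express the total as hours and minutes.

21 h 33 min

Mon: 8:48 AM–4:47 PM = 7 h 59 min; less 30 min break → 7 h 29 min
Tue: 6:50 AM–10:52 AM = 4 h 2 min; less 60 min break → 3 h 2 min
Wed: 8:03 AM–7:35 PM = 11 h 32 min; less 30 min break → 11 h 2 min
Total: 7 h 29 min + 3 h 2 min + 11 h 2 min = 21 h 33 min.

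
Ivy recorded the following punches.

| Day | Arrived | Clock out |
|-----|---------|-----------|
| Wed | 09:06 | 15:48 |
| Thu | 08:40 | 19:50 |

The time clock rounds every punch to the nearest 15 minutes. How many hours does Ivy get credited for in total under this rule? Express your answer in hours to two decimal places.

Wed: in 09:06→09:00, out 15:48→15:45; 6 h 45 min
Thu: in 08:40→08:45, out 19:50→19:45; 11 h 0 min
Total credited: 17 h 45 min.

17.75 hours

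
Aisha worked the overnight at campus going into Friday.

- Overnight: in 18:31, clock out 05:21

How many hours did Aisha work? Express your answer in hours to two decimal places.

Overnight: 18:31 → midnight = 5 h 29 min; midnight → 05:21 = 5 h 21 min; span 10 h 50 min

10.83 hours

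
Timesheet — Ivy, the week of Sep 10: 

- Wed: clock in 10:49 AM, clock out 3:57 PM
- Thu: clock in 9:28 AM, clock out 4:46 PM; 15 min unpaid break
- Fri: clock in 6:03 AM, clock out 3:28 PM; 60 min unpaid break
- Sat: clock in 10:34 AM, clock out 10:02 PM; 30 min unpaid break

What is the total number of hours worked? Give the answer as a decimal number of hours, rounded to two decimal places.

31.57 hours

Wed: 10:49 AM–3:57 PM = 5 h 8 min
Thu: 9:28 AM–4:46 PM = 7 h 18 min; less 15 min break → 7 h 3 min
Fri: 6:03 AM–3:28 PM = 9 h 25 min; less 60 min break → 8 h 25 min
Sat: 10:34 AM–10:02 PM = 11 h 28 min; less 30 min break → 10 h 58 min
Total: 5 h 8 min + 7 h 3 min + 8 h 25 min + 10 h 58 min = 31 h 34 min.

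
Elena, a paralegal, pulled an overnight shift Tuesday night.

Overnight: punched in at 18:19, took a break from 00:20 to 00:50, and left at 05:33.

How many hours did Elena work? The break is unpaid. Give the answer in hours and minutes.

Overnight: 18:19 → midnight = 5 h 41 min; midnight → 05:33 = 5 h 33 min; span 11 h 14 min; less 30 min break → 10 h 44 min

10 h 44 min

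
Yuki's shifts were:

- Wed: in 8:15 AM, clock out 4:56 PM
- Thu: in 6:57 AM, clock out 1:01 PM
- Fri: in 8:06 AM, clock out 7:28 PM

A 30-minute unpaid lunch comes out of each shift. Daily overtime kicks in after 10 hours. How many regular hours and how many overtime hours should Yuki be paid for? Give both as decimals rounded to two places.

Wed: 8:15 AM–4:56 PM = 8 h 41 min; less 30 min break → 8 h 11 min
Thu: 6:57 AM–1:01 PM = 6 h 4 min; less 30 min break → 5 h 34 min
Fri: 8:06 AM–7:28 PM = 11 h 22 min; less 30 min break → 10 h 52 min
Wed reg 8 h 11 min / OT 0 h 0 min; Thu reg 5 h 34 min / OT 0 h 0 min; Fri reg 10 h 0 min / OT 0 h 52 min.
Totals: regular 23 h 45 min, overtime 0 h 52 min.

Regular 23.75 hours, overtime 0.87 hours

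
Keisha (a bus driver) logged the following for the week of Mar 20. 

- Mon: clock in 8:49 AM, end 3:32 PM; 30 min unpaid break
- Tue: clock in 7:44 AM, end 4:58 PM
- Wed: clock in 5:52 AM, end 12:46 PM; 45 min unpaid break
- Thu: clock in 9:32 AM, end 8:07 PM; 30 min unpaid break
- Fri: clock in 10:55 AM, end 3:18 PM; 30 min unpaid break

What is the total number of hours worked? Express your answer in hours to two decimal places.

Mon: 8:49 AM–3:32 PM = 6 h 43 min; less 30 min break → 6 h 13 min
Tue: 7:44 AM–4:58 PM = 9 h 14 min
Wed: 5:52 AM–12:46 PM = 6 h 54 min; less 45 min break → 6 h 9 min
Thu: 9:32 AM–8:07 PM = 10 h 35 min; less 30 min break → 10 h 5 min
Fri: 10:55 AM–3:18 PM = 4 h 23 min; less 30 min break → 3 h 53 min
Total: 6 h 13 min + 9 h 14 min + 6 h 9 min + 10 h 5 min + 3 h 53 min = 35 h 34 min.

35.57 hours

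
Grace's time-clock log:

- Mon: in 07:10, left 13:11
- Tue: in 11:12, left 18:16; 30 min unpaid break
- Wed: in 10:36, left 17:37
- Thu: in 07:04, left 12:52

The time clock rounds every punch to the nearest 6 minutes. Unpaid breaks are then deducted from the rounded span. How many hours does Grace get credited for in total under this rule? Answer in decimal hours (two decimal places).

Mon: in 07:10→07:12, out 13:11→13:12; 6 h 0 min
Tue: in 11:12→11:12, out 18:16→18:18; 7 h 6 min − 30 min = 6 h 36 min
Wed: in 10:36→10:36, out 17:37→17:36; 7 h 0 min
Thu: in 07:04→07:06, out 12:52→12:54; 5 h 48 min
Total credited: 25 h 24 min.

25.40 hours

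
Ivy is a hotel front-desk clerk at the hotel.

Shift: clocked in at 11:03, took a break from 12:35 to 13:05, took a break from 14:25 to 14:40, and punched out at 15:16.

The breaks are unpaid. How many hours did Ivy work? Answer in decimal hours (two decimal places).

3.47 hours

Shift: 11:03–15:16 = 4 h 13 min; less 45 min break → 3 h 28 min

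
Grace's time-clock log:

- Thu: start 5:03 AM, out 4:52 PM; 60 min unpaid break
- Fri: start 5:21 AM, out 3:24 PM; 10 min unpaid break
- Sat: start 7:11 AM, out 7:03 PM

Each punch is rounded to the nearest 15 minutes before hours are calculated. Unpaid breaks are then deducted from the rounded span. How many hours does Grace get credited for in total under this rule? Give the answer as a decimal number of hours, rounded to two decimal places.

Thu: in 5:03 AM→5:00 AM, out 4:52 PM→4:45 PM; 11 h 45 min − 60 min = 10 h 45 min
Fri: in 5:21 AM→5:15 AM, out 3:24 PM→3:30 PM; 10 h 15 min − 10 min = 10 h 5 min
Sat: in 7:11 AM→7:15 AM, out 7:03 PM→7:00 PM; 11 h 45 min
Total credited: 32 h 35 min.

32.58 hours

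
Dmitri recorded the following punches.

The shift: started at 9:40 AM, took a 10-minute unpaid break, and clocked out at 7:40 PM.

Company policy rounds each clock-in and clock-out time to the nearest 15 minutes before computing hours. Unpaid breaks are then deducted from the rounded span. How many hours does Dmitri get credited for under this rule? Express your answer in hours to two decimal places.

9.83 hours

The shift: in 9:40 AM→9:45 AM, out 7:40 PM→7:45 PM; 10 h 0 min − 10 min = 9 h 50 min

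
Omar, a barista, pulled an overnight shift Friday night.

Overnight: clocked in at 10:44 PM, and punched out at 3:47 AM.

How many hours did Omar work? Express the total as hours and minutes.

Overnight: 10:44 PM → midnight = 1 h 16 min; midnight → 3:47 AM = 3 h 47 min; span 5 h 3 min

5 h 3 min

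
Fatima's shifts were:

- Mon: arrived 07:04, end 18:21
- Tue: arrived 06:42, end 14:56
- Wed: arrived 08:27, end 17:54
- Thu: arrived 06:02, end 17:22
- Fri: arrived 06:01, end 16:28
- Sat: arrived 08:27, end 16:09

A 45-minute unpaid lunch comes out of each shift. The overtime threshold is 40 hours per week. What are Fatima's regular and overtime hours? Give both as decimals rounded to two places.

Regular 40.00 hours, overtime 13.95 hours

Mon: 07:04–18:21 = 11 h 17 min; less 45 min break → 10 h 32 min
Tue: 06:42–14:56 = 8 h 14 min; less 45 min break → 7 h 29 min
Wed: 08:27–17:54 = 9 h 27 min; less 45 min break → 8 h 42 min
Thu: 06:02–17:22 = 11 h 20 min; less 45 min break → 10 h 35 min
Fri: 06:01–16:28 = 10 h 27 min; less 45 min break → 9 h 42 min
Sat: 08:27–16:09 = 7 h 42 min; less 45 min break → 6 h 57 min
Total worked: 53 h 57 min = 53.95 h.
Threshold 40 h → overtime 13 h 57 min, regular 40 h 0 min.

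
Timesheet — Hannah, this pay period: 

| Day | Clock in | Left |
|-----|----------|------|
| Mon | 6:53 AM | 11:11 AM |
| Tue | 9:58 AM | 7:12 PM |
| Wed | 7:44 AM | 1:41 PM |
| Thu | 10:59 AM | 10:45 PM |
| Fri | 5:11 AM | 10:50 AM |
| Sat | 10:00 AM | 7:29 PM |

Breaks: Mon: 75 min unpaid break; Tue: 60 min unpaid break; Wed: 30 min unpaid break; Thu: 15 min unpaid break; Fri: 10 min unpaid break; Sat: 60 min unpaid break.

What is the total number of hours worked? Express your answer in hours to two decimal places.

42.22 hours

Mon: 6:53 AM–11:11 AM = 4 h 18 min; less 75 min break → 3 h 3 min
Tue: 9:58 AM–7:12 PM = 9 h 14 min; less 60 min break → 8 h 14 min
Wed: 7:44 AM–1:41 PM = 5 h 57 min; less 30 min break → 5 h 27 min
Thu: 10:59 AM–10:45 PM = 11 h 46 min; less 15 min break → 11 h 31 min
Fri: 5:11 AM–10:50 AM = 5 h 39 min; less 10 min break → 5 h 29 min
Sat: 10:00 AM–7:29 PM = 9 h 29 min; less 60 min break → 8 h 29 min
Total: 3 h 3 min + 8 h 14 min + 5 h 27 min + 11 h 31 min + 5 h 29 min + 8 h 29 min = 42 h 13 min.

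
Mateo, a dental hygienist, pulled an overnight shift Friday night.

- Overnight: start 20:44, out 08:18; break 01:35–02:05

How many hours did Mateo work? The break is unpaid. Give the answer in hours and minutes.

Overnight: 20:44 → midnight = 3 h 16 min; midnight → 08:18 = 8 h 18 min; span 11 h 34 min; less 30 min break → 11 h 4 min

11 h 4 min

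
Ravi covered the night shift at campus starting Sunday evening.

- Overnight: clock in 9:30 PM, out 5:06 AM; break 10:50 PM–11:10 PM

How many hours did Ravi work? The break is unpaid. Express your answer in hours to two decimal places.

Overnight: 9:30 PM → midnight = 2 h 30 min; midnight → 5:06 AM = 5 h 6 min; span 7 h 36 min; less 20 min break → 7 h 16 min

7.27 hours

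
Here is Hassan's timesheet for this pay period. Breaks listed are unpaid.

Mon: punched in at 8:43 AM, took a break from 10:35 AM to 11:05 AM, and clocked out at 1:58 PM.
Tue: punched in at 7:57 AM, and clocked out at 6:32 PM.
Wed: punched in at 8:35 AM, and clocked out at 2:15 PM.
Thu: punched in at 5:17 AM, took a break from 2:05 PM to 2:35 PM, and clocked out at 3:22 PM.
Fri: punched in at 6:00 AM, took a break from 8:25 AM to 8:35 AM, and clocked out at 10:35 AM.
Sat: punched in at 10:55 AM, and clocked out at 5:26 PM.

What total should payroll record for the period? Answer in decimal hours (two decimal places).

Mon: 8:43 AM–1:58 PM = 5 h 15 min; less 30 min break → 4 h 45 min
Tue: 7:57 AM–6:32 PM = 10 h 35 min
Wed: 8:35 AM–2:15 PM = 5 h 40 min
Thu: 5:17 AM–3:22 PM = 10 h 5 min; less 30 min break → 9 h 35 min
Fri: 6:00 AM–10:35 AM = 4 h 35 min; less 10 min break → 4 h 25 min
Sat: 10:55 AM–5:26 PM = 6 h 31 min
Total: 4 h 45 min + 10 h 35 min + 5 h 40 min + 9 h 35 min + 4 h 25 min + 6 h 31 min = 41 h 31 min.

41.52 hours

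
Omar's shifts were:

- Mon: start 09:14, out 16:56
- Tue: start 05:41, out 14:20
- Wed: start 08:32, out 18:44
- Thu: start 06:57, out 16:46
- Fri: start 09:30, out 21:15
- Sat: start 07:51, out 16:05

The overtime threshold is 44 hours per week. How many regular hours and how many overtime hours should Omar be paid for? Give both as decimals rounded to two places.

Mon: 09:14–16:56 = 7 h 42 min
Tue: 05:41–14:20 = 8 h 39 min
Wed: 08:32–18:44 = 10 h 12 min
Thu: 06:57–16:46 = 9 h 49 min
Fri: 09:30–21:15 = 11 h 45 min
Sat: 07:51–16:05 = 8 h 14 min
Total worked: 56 h 21 min = 56.35 h.
Threshold 44 h → overtime 12 h 21 min, regular 44 h 0 min.

Regular 44.00 hours, overtime 12.35 hours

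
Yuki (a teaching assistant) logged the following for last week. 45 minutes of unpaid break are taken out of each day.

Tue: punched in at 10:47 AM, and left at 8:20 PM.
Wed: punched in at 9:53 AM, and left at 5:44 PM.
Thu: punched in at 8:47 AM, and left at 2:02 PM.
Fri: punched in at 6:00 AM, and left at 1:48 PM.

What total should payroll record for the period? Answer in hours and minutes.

Tue: 10:47 AM–8:20 PM = 9 h 33 min; less 45 min break → 8 h 48 min
Wed: 9:53 AM–5:44 PM = 7 h 51 min; less 45 min break → 7 h 6 min
Thu: 8:47 AM–2:02 PM = 5 h 15 min; less 45 min break → 4 h 30 min
Fri: 6:00 AM–1:48 PM = 7 h 48 min; less 45 min break → 7 h 3 min
Total: 8 h 48 min + 7 h 6 min + 4 h 30 min + 7 h 3 min = 27 h 27 min.

27 h 27 min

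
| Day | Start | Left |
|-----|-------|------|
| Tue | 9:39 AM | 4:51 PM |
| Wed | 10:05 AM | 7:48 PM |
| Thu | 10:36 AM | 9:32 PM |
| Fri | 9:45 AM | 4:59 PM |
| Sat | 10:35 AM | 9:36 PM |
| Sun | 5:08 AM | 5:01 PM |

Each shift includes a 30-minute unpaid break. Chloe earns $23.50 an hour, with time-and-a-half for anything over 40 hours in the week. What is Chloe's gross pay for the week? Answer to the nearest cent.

$1468.16

Tue: 9:39 AM–4:51 PM = 7 h 12 min; less 30 min break → 6 h 42 min
Wed: 10:05 AM–7:48 PM = 9 h 43 min; less 30 min break → 9 h 13 min
Thu: 10:36 AM–9:32 PM = 10 h 56 min; less 30 min break → 10 h 26 min
Fri: 9:45 AM–4:59 PM = 7 h 14 min; less 30 min break → 6 h 44 min
Sat: 10:35 AM–9:36 PM = 11 h 1 min; less 30 min break → 10 h 31 min
Sun: 5:08 AM–5:01 PM = 11 h 53 min; less 30 min break → 11 h 23 min
Total worked: 54 h 59 min = 3299 min.
Regular 40 h 0 min = 2400 min at $23.50/h; overtime 14 h 59 min = 899 min at $35.25/h.
Pay = (2400 × $23.50 + 899 × $35.25) ÷ 60 = $1468.16.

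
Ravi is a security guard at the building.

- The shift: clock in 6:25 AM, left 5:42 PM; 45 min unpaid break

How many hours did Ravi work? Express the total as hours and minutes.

The shift: 6:25 AM–5:42 PM = 11 h 17 min; less 45 min break → 10 h 32 min

10 h 32 min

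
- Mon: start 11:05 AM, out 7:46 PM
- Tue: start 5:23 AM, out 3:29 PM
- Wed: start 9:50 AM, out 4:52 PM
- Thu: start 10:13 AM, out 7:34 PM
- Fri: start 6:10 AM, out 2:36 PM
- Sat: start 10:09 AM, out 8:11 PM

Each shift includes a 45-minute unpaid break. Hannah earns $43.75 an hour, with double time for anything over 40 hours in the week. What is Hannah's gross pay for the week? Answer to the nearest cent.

$2549.17

Mon: 11:05 AM–7:46 PM = 8 h 41 min; less 45 min break → 7 h 56 min
Tue: 5:23 AM–3:29 PM = 10 h 6 min; less 45 min break → 9 h 21 min
Wed: 9:50 AM–4:52 PM = 7 h 2 min; less 45 min break → 6 h 17 min
Thu: 10:13 AM–7:34 PM = 9 h 21 min; less 45 min break → 8 h 36 min
Fri: 6:10 AM–2:36 PM = 8 h 26 min; less 45 min break → 7 h 41 min
Sat: 10:09 AM–8:11 PM = 10 h 2 min; less 45 min break → 9 h 17 min
Total worked: 49 h 8 min = 2948 min.
Regular 40 h 0 min = 2400 min at $43.75/h; overtime 9 h 8 min = 548 min at $87.50/h.
Pay = (2400 × $43.75 + 548 × $87.50) ÷ 60 = $2549.17.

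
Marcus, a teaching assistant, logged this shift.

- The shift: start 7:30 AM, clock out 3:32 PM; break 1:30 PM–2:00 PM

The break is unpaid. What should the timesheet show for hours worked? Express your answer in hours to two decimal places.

7.53 hours

The shift: 7:30 AM–3:32 PM = 8 h 2 min; less 30 min break → 7 h 32 min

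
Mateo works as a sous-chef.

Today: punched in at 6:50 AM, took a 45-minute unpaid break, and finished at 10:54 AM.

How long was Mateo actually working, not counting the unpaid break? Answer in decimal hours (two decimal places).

Today: 6:50 AM–10:54 AM = 4 h 4 min; less 45 min break → 3 h 19 min

3.32 hours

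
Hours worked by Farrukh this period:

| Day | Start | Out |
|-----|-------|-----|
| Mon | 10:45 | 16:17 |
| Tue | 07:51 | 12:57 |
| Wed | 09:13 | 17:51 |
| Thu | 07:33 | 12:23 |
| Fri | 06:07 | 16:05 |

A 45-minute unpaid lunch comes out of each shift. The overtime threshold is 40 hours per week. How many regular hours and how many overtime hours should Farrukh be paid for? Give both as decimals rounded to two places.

Mon: 10:45–16:17 = 5 h 32 min; less 45 min break → 4 h 47 min
Tue: 07:51–12:57 = 5 h 6 min; less 45 min break → 4 h 21 min
Wed: 09:13–17:51 = 8 h 38 min; less 45 min break → 7 h 53 min
Thu: 07:33–12:23 = 4 h 50 min; less 45 min break → 4 h 5 min
Fri: 06:07–16:05 = 9 h 58 min; less 45 min break → 9 h 13 min
Total worked: 30 h 19 min = 30.32 h.
Threshold 40 h → overtime 0 h 0 min, regular 30 h 19 min.

Regular 30.32 hours, overtime 0.00 hours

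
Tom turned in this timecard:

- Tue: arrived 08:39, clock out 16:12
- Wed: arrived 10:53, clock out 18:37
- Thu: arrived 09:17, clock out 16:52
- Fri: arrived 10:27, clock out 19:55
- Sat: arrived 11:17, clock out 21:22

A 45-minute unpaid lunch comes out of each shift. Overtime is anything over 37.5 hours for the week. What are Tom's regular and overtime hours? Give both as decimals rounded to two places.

Tue: 08:39–16:12 = 7 h 33 min; less 45 min break → 6 h 48 min
Wed: 10:53–18:37 = 7 h 44 min; less 45 min break → 6 h 59 min
Thu: 09:17–16:52 = 7 h 35 min; less 45 min break → 6 h 50 min
Fri: 10:27–19:55 = 9 h 28 min; less 45 min break → 8 h 43 min
Sat: 11:17–21:22 = 10 h 5 min; less 45 min break → 9 h 20 min
Total worked: 38 h 40 min = 38.67 h.
Threshold 37.5 h → overtime 1 h 10 min, regular 37 h 30 min.

Regular 37.50 hours, overtime 1.17 hours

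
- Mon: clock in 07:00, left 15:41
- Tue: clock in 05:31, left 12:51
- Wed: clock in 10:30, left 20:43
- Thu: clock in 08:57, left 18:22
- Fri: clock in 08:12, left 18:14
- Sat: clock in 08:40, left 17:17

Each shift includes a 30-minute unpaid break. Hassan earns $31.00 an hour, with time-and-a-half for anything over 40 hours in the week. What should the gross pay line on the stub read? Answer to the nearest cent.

Mon: 07:00–15:41 = 8 h 41 min; less 30 min break → 8 h 11 min
Tue: 05:31–12:51 = 7 h 20 min; less 30 min break → 6 h 50 min
Wed: 10:30–20:43 = 10 h 13 min; less 30 min break → 9 h 43 min
Thu: 08:57–18:22 = 9 h 25 min; less 30 min break → 8 h 55 min
Fri: 08:12–18:14 = 10 h 2 min; less 30 min break → 9 h 32 min
Sat: 08:40–17:17 = 8 h 37 min; less 30 min break → 8 h 7 min
Total worked: 51 h 18 min = 3078 min.
Regular 40 h 0 min = 2400 min at $31.00/h; overtime 11 h 18 min = 678 min at $46.50/h.
Pay = (2400 × $31.00 + 678 × $46.50) ÷ 60 = $1765.45.

$1765.45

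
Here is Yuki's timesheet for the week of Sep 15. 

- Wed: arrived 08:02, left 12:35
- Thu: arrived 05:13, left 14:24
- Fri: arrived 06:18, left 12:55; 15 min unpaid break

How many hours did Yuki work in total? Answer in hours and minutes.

20 h 6 min

Wed: 08:02–12:35 = 4 h 33 min
Thu: 05:13–14:24 = 9 h 11 min
Fri: 06:18–12:55 = 6 h 37 min; less 15 min break → 6 h 22 min
Total: 4 h 33 min + 9 h 11 min + 6 h 22 min = 20 h 6 min.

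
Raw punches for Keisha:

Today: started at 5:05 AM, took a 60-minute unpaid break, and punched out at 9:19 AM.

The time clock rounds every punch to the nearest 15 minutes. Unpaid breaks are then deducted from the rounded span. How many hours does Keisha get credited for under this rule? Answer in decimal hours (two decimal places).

3.25 hours

Today: in 5:05 AM→5:00 AM, out 9:19 AM→9:15 AM; 4 h 15 min − 60 min = 3 h 15 min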